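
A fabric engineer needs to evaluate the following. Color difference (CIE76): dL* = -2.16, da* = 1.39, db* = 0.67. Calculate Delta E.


Formula: Delta E = sqrt(dL*^2 + da*^2 + db*^2)
Step 1: dL*^2 = (-2.16)^2 = 4.6656
Step 2: da*^2 = 1.39^2 = 1.9321
Step 3: db*^2 = 0.67^2 = 0.4489
Step 4: Sum = 4.6656 + 1.9321 + 0.4489 = 7.0466
Step 5: Delta E = sqrt(7.0466) = 2.65

2.65 Delta E


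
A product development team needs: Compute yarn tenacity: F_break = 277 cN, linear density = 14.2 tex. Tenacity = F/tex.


Formula: Tenacity = Breaking force / Linear density
Tenacity = 277 cN / 14.2 tex
Tenacity = 19.51 cN/tex

19.51 cN/tex


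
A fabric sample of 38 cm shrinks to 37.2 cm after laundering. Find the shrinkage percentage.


Formula: Shrinkage% = ((L_before - L_after) / L_before) * 100
Step 1: Shrinkage = 38 - 37.2 = 0.8 cm
Step 2: Shrinkage% = (0.8 / 38) * 100
Step 3: Shrinkage% = 0.021053 * 100 = 2.1053% ≈ 2.1%

2.1%


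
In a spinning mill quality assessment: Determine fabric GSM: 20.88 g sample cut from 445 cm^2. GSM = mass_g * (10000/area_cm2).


Formula: GSM = mass_g / area_m2
Step 1: Convert area: 445 cm^2 = 445 / 10000 = 0.0445 m^2
Step 2: GSM = 20.88 g / 0.0445 m^2 = 469.2 g/m^2

469.2 g/m^2


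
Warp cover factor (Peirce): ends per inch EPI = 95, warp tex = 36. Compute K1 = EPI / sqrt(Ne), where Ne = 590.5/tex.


Formula: K1 = EPI / sqrt(Ne), with Ne = 590.5 / tex_warp
Step 1: Ne = 590.5 / 36 = 16.403
Step 2: sqrt(Ne) = sqrt(16.403) = 4.0501
Step 3: K1 = 95 / 4.0501 = 23.5

23.5


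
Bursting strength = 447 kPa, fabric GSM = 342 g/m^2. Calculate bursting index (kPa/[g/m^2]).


Formula: Bursting Index = Bursting Strength / Fabric GSM
BI = 447 kPa / 342 g/m^2
BI = 1.307 kPa/(g/m^2)

1.307 kPa/(g/m^2)


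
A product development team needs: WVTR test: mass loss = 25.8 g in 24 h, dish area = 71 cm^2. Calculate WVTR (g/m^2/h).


Formula: WVTR = mass_loss / (area * time)
Step 1: Convert area: 71 cm^2 = 0.0071 m^2
Step 2: WVTR = 25.8 g / (0.0071 m^2 * 24 h)
Step 3: WVTR = 25.8 / 0.1704 = 151.4 g/m^2/h

151.4 g/m^2/h


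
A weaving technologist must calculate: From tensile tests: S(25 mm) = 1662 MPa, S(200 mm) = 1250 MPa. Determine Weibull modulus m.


Formula: m = ln(L1/L2) / ln(S2/S1)
Step 1: ln(L1/L2) = ln(25/200) = -2.07944
Step 2: S2/S1 = 1250/1662 = 0.75211
Step 3: ln(S2/S1) = ln(0.75211) = -0.28487
Step 4: m = -2.07944 / -0.28487 = 7.30

7.30 (Weibull m)


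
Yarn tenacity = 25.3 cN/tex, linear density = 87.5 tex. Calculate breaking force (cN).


Formula: Breaking force = Tenacity * Linear density
F = 25.3 cN/tex * 87.5 tex
F = 2213.75 cN

2213.75 cN


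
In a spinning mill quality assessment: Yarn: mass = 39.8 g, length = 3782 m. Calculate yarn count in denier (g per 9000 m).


Formula: den = (mass_g / length_m) * 9000
Substituting: den = (39.8 / 3782) * 9000
Intermediate: 39.8 / 3782 = 0.01052353 g/m
den = 0.01052353 * 9000 = 94.7 denier

94.7 denier


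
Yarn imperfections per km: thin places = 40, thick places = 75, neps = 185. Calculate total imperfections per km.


Formula: Total = thin places + thick places + neps
Total = 40 + 75 + 185
Total = 300 imperfections/km

300 imperfections/km


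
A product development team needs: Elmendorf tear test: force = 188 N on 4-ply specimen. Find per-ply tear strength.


Formula: Per-ply strength = Total force / Number of plies
Per-ply = 188 N / 4
Per-ply = 47 N

47 N


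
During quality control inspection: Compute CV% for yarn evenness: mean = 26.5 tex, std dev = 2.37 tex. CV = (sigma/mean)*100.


Formula: CV% = (standard deviation / mean) * 100
Step 1: Ratio = 2.37 / 26.5 = 0.089434
Step 2: CV% = 0.089434 * 100 = 8.9434% ≈ 8.9%

8.9%


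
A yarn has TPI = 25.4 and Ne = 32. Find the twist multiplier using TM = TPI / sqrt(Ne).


Formula: TM = TPI / sqrt(Ne)
Step 1: sqrt(Ne) = sqrt(32) = 5.6569
Step 2: TM = 25.4 / 5.6569 = 4.49

4.49 TM


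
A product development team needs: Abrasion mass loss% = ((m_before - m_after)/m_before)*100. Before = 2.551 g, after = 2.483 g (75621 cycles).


Formula: Mass loss% = ((m_before - m_after) / m_before) * 100
Step 1: Mass loss = 2.551 - 2.483 = 0.068 g
Step 2: Ratio = 0.068 / 2.551 = 0.0266562
Step 3: Mass loss% = 0.0266562 * 100 = 2.66562% ≈ 2.67%

2.67%


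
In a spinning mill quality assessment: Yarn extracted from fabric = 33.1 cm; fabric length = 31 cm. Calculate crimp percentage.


Formula: Crimp% = ((L_yarn - L_fabric) / L_fabric) * 100
Step 1: Extension = 33.1 - 31 = 2.1 cm
Step 2: Crimp% = (2.1 / 31) * 100
Step 3: Crimp% = 0.067742 * 100 = 6.7742% ≈ 6.8%

6.8%


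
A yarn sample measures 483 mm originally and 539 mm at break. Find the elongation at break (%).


Formula: Elongation (%) = ((L_break - L0) / L0) * 100
Step 1: Extension = 539 - 483 = 56 mm
Step 2: Elongation = (56 / 483) * 100
Step 3: Elongation = 0.115942 * 100 = 11.5942% ≈ 11.6%

11.6%


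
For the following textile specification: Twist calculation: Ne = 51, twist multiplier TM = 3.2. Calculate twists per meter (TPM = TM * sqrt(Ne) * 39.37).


Formula: TPM = TM * sqrt(Ne) * 39.37
Step 1: sqrt(Ne) = sqrt(51) = 7.1414
Step 2: TM * sqrt(Ne) = 3.2 * 7.1414 = 22.8525
Step 3: TPM = 22.8525 * 39.37 = 900 twists/m

900 twists/m


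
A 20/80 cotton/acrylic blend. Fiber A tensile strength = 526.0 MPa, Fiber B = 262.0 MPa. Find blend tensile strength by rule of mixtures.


Formula: Blend property = (fraction_A * property_A) + (fraction_B * property_B)
Step 1: Contribution A = 20/100 * 526.0 MPa = 105.2 MPa
Step 2: Contribution B = 80/100 * 262.0 MPa = 209.6 MPa
Step 3: Blend tensile strength = 105.2 + 209.6 = 314.8 MPa

314.8 MPa


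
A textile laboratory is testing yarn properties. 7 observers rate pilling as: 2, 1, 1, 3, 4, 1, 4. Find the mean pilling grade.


Formula: Mean = sum / count
Sum = 2 + 1 + 1 + 3 + 4 + 1 + 4 = 16
Mean = 16 / 7 = 2.3

2.3


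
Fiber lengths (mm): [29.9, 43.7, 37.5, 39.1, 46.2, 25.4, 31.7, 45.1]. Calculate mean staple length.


Formula: Mean = sum of lengths / count
Sum = 29.9 + 43.7 + 37.5 + 39.1 + 46.2 + 25.4 + 31.7 + 45.1
Sum = 298.6 mm
Mean = 298.6 / 8 = 37.33 mm

37.33 mm


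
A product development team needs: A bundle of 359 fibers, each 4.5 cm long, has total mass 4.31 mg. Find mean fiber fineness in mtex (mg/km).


Formula: fineness (mtex) = mass (mg) / total length (km) = (mass_mg / total_length_m) * 1000
Step 1: Convert fiber length: 4.5 cm = 0.045 m
Step 2: Total fiber length = 359 * 0.045 = 16.155 m
Step 3: Linear density = 4.31 mg / 16.155 m = 0.2668 mg/m
Step 4: fineness = 0.2668 * 1000 = 266.8 mtex

266.8 mtex


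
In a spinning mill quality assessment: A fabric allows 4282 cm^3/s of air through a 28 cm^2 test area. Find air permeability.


Formula: Air Permeability = Airflow / Test Area
AP = 4282 cm^3/s / 28 cm^2
AP = 152.9 cm^3/s/cm^2

152.9 cm^3/s/cm^2


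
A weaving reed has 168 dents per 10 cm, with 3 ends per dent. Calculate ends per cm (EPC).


Formula: EPC = (dents per 10 cm * ends per dent) / 10
Step 1: Total ends per 10 cm = 168 * 3 = 504
Step 2: EPC = 504 / 10 = 50.4 ends/cm

50.4 ends/cm


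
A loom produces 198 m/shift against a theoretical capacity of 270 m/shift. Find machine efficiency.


Formula: Efficiency% = (Actual output / Theoretical output) * 100
Efficiency% = (198 / 270) * 100
Efficiency% = 0.733333 * 100 = 73.3333% ≈ 73.3%

73.3%


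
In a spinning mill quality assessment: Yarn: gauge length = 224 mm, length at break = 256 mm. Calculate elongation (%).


Formula: Elongation (%) = ((L_break - L0) / L0) * 100
Step 1: Extension = 256 - 224 = 32 mm
Step 2: Elongation = (32 / 224) * 100
Step 3: Elongation = 0.142857 * 100 = 14.2857% ≈ 14.3%

14.3%


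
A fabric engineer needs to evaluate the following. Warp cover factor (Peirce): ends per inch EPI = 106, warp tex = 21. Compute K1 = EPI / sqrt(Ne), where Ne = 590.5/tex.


Formula: K1 = EPI / sqrt(Ne), with Ne = 590.5 / tex_warp
Step 1: Ne = 590.5 / 21 = 28.119
Step 2: sqrt(Ne) = sqrt(28.119) = 5.3027
Step 3: K1 = 106 / 5.3027 = 20.0

20.0


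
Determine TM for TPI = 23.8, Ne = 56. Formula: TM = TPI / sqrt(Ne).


Formula: TM = TPI / sqrt(Ne)
Step 1: sqrt(Ne) = sqrt(56) = 7.4833
Step 2: TM = 23.8 / 7.4833 = 3.18

3.18 TM


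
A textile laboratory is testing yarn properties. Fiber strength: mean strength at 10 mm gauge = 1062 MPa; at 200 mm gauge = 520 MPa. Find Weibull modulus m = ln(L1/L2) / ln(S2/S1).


Formula: m = ln(L1/L2) / ln(S2/S1)
Step 1: ln(L1/L2) = ln(10/200) = -2.99573
Step 2: S2/S1 = 520/1062 = 0.48964
Step 3: ln(S2/S1) = ln(0.48964) = -0.71408
Step 4: m = -2.99573 / -0.71408 = 4.20

4.20 (Weibull m)


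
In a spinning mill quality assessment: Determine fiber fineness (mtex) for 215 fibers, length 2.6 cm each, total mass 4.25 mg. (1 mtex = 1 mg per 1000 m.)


Formula: fineness (mtex) = mass (mg) / total length (km) = (mass_mg / total_length_m) * 1000
Step 1: Convert fiber length: 2.6 cm = 0.026 m
Step 2: Total fiber length = 215 * 0.026 = 5.59 m
Step 3: Linear density = 4.25 mg / 5.59 m = 0.7603 mg/m
Step 4: fineness = 0.7603 * 1000 = 760.3 mtex

760.3 mtex


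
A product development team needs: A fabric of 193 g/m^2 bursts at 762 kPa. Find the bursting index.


Formula: Bursting Index = Bursting Strength / Fabric GSM
BI = 762 kPa / 193 g/m^2
BI = 3.948 kPa/(g/m^2)

3.948 kPa/(g/m^2)


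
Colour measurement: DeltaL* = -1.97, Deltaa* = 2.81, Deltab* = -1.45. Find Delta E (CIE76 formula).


Formula: Delta E = sqrt(dL*^2 + da*^2 + db*^2)
Step 1: dL*^2 = (-1.97)^2 = 3.8809
Step 2: da*^2 = 2.81^2 = 7.8961
Step 3: db*^2 = (-1.45)^2 = 2.1025
Step 4: Sum = 3.8809 + 7.8961 + 2.1025 = 13.8795
Step 5: Delta E = sqrt(13.8795) = 3.73

3.73 Delta E


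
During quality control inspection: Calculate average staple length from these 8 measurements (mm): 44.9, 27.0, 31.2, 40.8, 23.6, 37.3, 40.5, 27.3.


Formula: Mean = sum of lengths / count
Sum = 44.9 + 27.0 + 31.2 + 40.8 + 23.6 + 37.3 + 40.5 + 27.3
Sum = 272.6 mm
Mean = 272.6 / 8 = 34.08 mm

34.08 mm


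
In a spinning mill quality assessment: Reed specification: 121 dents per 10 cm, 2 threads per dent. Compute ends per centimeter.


Formula: EPC = (dents per 10 cm * ends per dent) / 10
Step 1: Total ends per 10 cm = 121 * 2 = 242
Step 2: EPC = 242 / 10 = 24.2 ends/cm

24.2 ends/cm


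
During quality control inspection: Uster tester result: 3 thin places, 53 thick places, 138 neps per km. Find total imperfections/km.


Formula: Total = thin places + thick places + neps
Total = 3 + 53 + 138
Total = 194 imperfections/km

194 imperfections/km


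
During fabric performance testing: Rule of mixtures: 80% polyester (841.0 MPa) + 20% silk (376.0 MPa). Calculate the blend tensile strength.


Formula: Blend property = (fraction_A * property_A) + (fraction_B * property_B)
Step 1: Contribution A = 80/100 * 841.0 MPa = 672.8 MPa
Step 2: Contribution B = 20/100 * 376.0 MPa = 75.2 MPa
Step 3: Blend tensile strength = 672.8 + 75.2 = 748.0 MPa

748.0 MPa


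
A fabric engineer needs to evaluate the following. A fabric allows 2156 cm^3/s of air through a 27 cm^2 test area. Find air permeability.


Formula: Air Permeability = Airflow / Test Area
AP = 2156 cm^3/s / 27 cm^2
AP = 79.9 cm^3/s/cm^2

79.9 cm^3/s/cm^2


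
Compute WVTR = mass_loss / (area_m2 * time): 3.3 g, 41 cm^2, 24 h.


Formula: WVTR = mass_loss / (area * time)
Step 1: Convert area: 41 cm^2 = 0.0041 m^2
Step 2: WVTR = 3.3 g / (0.0041 m^2 * 24 h)
Step 3: WVTR = 3.3 / 0.0984 = 33.5 g/m^2/h

33.5 g/m^2/h


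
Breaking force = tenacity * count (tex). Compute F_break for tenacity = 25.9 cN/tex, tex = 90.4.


Formula: Breaking force = Tenacity * Linear density
F = 25.9 cN/tex * 90.4 tex
F = 2341.36 cN

2341.36 cN


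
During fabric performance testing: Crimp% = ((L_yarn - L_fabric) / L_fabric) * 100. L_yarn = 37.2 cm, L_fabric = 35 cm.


Formula: Crimp% = ((L_yarn - L_fabric) / L_fabric) * 100
Step 1: Extension = 37.2 - 35 = 2.2 cm
Step 2: Crimp% = (2.2 / 35) * 100
Step 3: Crimp% = 0.062857 * 100 = 6.2857% ≈ 6.3%

6.3%


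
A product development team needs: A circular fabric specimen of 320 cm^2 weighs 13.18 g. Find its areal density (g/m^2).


Formula: GSM = mass_g / area_m2
Step 1: Convert area: 320 cm^2 = 320 / 10000 = 0.032 m^2
Step 2: GSM = 13.18 g / 0.032 m^2 = 411.9 g/m^2

411.9 g/m^2


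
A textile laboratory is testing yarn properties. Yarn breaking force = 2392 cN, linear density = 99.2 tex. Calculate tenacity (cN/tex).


Formula: Tenacity = Breaking force / Linear density
Tenacity = 2392 cN / 99.2 tex
Tenacity = 24.11 cN/tex

24.11 cN/tex


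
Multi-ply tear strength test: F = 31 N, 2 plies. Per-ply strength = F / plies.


Formula: Per-ply strength = Total force / Number of plies
Per-ply = 31 N / 2
Per-ply = 15.5 N

15.5 N


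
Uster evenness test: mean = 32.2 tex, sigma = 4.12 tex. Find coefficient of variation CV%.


Formula: CV% = (standard deviation / mean) * 100
Step 1: Ratio = 4.12 / 32.2 = 0.12795
Step 2: CV% = 0.12795 * 100 = 12.795% ≈ 12.8%

12.8%


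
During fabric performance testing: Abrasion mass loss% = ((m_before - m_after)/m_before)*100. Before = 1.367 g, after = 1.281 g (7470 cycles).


Formula: Mass loss% = ((m_before - m_after) / m_before) * 100
Step 1: Mass loss = 1.367 - 1.281 = 0.086 g
Step 2: Ratio = 0.086 / 1.367 = 0.0629115
Step 3: Mass loss% = 0.0629115 * 100 = 6.29115% ≈ 6.29%

6.29%


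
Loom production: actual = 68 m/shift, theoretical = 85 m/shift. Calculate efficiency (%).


Formula: Efficiency% = (Actual output / Theoretical output) * 100
Efficiency% = (68 / 85) * 100
Efficiency% = 0.8 * 100 = 80.0%

80.0%


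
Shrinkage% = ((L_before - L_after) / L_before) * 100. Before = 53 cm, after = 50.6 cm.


Formula: Shrinkage% = ((L_before - L_after) / L_before) * 100
Step 1: Shrinkage = 53 - 50.6 = 2.4 cm
Step 2: Shrinkage% = (2.4 / 53) * 100
Step 3: Shrinkage% = 0.045283 * 100 = 4.5283% ≈ 4.5%

4.5%


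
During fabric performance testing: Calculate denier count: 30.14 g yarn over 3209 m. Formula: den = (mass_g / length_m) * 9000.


Formula: den = (mass_g / length_m) * 9000
Substituting: den = (30.14 / 3209) * 9000
Intermediate: 30.14 / 3209 = 0.00939233 g/m
den = 0.00939233 * 9000 = 84.5 denier

84.5 denier


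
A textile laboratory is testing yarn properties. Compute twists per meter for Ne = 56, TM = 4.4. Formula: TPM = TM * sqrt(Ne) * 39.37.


Formula: TPM = TM * sqrt(Ne) * 39.37
Step 1: sqrt(Ne) = sqrt(56) = 7.4833
Step 2: TM * sqrt(Ne) = 4.4 * 7.4833 = 32.9265
Step 3: TPM = 32.9265 * 39.37 = 1296 twists/m

1296 twists/m


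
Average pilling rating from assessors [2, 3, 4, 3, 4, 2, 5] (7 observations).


Formula: Mean = sum / count
Sum = 2 + 3 + 4 + 3 + 4 + 2 + 5 = 23
Mean = 23 / 7 = 3.3

3.3


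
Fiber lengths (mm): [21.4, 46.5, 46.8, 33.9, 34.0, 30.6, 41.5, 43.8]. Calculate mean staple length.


Formula: Mean = sum of lengths / count
Sum = 21.4 + 46.5 + 46.8 + 33.9 + 34.0 + 30.6 + 41.5 + 43.8
Sum = 298.5 mm
Mean = 298.5 / 8 = 37.31 mm

37.31 mm


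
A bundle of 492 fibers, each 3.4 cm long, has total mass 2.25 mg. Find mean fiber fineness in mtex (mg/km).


Formula: fineness (mtex) = mass (mg) / total length (km) = (mass_mg / total_length_m) * 1000
Step 1: Convert fiber length: 3.4 cm = 0.034 m
Step 2: Total fiber length = 492 * 0.034 = 16.728 m
Step 3: Linear density = 2.25 mg / 16.728 m = 0.1345 mg/m
Step 4: fineness = 0.1345 * 1000 = 134.5 mtex

134.5 mtex


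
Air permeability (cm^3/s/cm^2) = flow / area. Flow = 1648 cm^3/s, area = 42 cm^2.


Formula: Air Permeability = Airflow / Test Area
AP = 1648 cm^3/s / 42 cm^2
AP = 39.2 cm^3/s/cm^2

39.2 cm^3/s/cm^2


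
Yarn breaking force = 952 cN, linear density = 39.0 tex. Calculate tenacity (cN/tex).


Formula: Tenacity = Breaking force / Linear density
Tenacity = 952 cN / 39.0 tex
Tenacity = 24.41 cN/tex

24.41 cN/tex


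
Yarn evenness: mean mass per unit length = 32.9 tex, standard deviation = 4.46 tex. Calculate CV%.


Formula: CV% = (standard deviation / mean) * 100
Step 1: Ratio = 4.46 / 32.9 = 0.135562
Step 2: CV% = 0.135562 * 100 = 13.5562% ≈ 13.6%

13.6%


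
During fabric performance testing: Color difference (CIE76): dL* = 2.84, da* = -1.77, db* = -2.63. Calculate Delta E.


Formula: Delta E = sqrt(dL*^2 + da*^2 + db*^2)
Step 1: dL*^2 = 2.84^2 = 8.0656
Step 2: da*^2 = (-1.77)^2 = 3.1329
Step 3: db*^2 = (-2.63)^2 = 6.9169
Step 4: Sum = 8.0656 + 3.1329 + 6.9169 = 18.1154
Step 5: Delta E = sqrt(18.1154) = 4.26

4.26 Delta E


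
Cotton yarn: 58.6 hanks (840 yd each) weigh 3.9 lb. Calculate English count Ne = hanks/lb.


Formula: Ne = hanks / mass_lb
Substituting: Ne = 58.6 / 3.9
Ne = 15.0

15.0 Ne


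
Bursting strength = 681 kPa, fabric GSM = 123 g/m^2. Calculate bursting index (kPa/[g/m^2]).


Formula: Bursting Index = Bursting Strength / Fabric GSM
BI = 681 kPa / 123 g/m^2
BI = 5.537 kPa/(g/m^2)

5.537 kPa/(g/m^2)


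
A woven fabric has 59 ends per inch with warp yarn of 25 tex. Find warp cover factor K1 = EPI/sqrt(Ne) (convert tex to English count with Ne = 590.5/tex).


Formula: K1 = EPI / sqrt(Ne), with Ne = 590.5 / tex_warp
Step 1: Ne = 590.5 / 25 = 23.62
Step 2: sqrt(Ne) = sqrt(23.62) = 4.86
Step 3: K1 = 59 / 4.86 = 12.1

12.1


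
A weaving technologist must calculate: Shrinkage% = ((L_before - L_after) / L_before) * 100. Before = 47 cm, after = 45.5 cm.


Formula: Shrinkage% = ((L_before - L_after) / L_before) * 100
Step 1: Shrinkage = 47 - 45.5 = 1.5 cm
Step 2: Shrinkage% = (1.5 / 47) * 100
Step 3: Shrinkage% = 0.031915 * 100 = 3.1915% ≈ 3.2%

3.2%


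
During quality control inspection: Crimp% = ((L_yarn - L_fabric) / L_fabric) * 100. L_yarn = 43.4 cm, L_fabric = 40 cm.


Formula: Crimp% = ((L_yarn - L_fabric) / L_fabric) * 100
Step 1: Extension = 43.4 - 40 = 3.4 cm
Step 2: Crimp% = (3.4 / 40) * 100
Step 3: Crimp% = 0.085 * 100 = 8.5%

8.5%


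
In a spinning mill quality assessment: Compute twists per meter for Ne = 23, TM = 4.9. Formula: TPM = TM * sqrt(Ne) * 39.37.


Formula: TPM = TM * sqrt(Ne) * 39.37
Step 1: sqrt(Ne) = sqrt(23) = 4.7958
Step 2: TM * sqrt(Ne) = 4.9 * 4.7958 = 23.4994
Step 3: TPM = 23.4994 * 39.37 = 925 twists/m

925 twists/m


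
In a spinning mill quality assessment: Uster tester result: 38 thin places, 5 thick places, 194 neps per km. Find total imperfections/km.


Formula: Total = thin places + thick places + neps
Total = 38 + 5 + 194
Total = 237 imperfections/km

237 imperfections/km


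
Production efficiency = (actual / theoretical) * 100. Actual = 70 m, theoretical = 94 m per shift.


Formula: Efficiency% = (Actual output / Theoretical output) * 100
Efficiency% = (70 / 94) * 100
Efficiency% = 0.744681 * 100 = 74.4681% ≈ 74.5%

74.5%


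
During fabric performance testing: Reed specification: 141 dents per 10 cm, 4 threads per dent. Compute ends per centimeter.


Formula: EPC = (dents per 10 cm * ends per dent) / 10
Step 1: Total ends per 10 cm = 141 * 4 = 564
Step 2: EPC = 564 / 10 = 56.4 ends/cm

56.4 ends/cm


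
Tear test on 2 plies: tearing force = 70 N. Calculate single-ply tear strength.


Formula: Per-ply strength = Total force / Number of plies
Per-ply = 70 N / 2
Per-ply = 35 N

35 N


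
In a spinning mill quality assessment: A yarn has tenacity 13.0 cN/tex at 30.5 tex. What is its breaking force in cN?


Formula: Breaking force = Tenacity * Linear density
F = 13.0 cN/tex * 30.5 tex
F = 396.50 cN

396.50 cN


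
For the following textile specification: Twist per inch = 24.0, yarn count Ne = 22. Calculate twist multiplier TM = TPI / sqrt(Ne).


Formula: TM = TPI / sqrt(Ne)
Step 1: sqrt(Ne) = sqrt(22) = 4.6904
Step 2: TM = 24.0 / 4.6904 = 5.12

5.12 TM


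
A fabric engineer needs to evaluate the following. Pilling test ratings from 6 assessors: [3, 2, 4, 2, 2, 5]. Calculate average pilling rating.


Formula: Mean = sum / count
Sum = 3 + 2 + 4 + 2 + 2 + 5 = 18
Mean = 18 / 6 = 3.0

3.0


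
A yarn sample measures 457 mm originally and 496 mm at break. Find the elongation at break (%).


Formula: Elongation (%) = ((L_break - L0) / L0) * 100
Step 1: Extension = 496 - 457 = 39 mm
Step 2: Elongation = (39 / 457) * 100
Step 3: Elongation = 0.085339 * 100 = 8.5339% ≈ 8.5%

8.5%


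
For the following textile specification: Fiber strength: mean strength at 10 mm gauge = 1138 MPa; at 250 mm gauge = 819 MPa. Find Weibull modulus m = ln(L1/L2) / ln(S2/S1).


Formula: m = ln(L1/L2) / ln(S2/S1)
Step 1: ln(L1/L2) = ln(10/250) = -3.21888
Step 2: S2/S1 = 819/1138 = 0.71968
Step 3: ln(S2/S1) = ln(0.71968) = -0.32895
Step 4: m = -3.21888 / -0.32895 = 9.79

9.79 (Weibull m)


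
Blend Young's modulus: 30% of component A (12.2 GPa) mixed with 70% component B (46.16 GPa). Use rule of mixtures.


Formula: Blend property = (fraction_A * property_A) + (fraction_B * property_B)
Step 1: Contribution A = 30/100 * 12.2 GPa = 3.66 GPa
Step 2: Contribution B = 70/100 * 46.16 GPa = 32.312 GPa
Step 3: Blend Young's modulus = 3.66 + 32.312 = 35.972 GPa

35.972 GPa


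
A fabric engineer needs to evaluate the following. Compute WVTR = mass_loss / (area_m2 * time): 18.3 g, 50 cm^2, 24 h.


Formula: WVTR = mass_loss / (area * time)
Step 1: Convert area: 50 cm^2 = 0.005 m^2
Step 2: WVTR = 18.3 g / (0.005 m^2 * 24 h)
Step 3: WVTR = 18.3 / 0.12 = 152.5 g/m^2/h

152.5 g/m^2/h


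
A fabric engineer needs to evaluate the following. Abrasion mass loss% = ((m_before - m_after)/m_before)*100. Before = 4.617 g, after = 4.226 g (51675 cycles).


Formula: Mass loss% = ((m_before - m_after) / m_before) * 100
Step 1: Mass loss = 4.617 - 4.226 = 0.391 g
Step 2: Ratio = 0.391 / 4.617 = 0.084687
Step 3: Mass loss% = 0.084687 * 100 = 8.4687% ≈ 8.47%

8.47%


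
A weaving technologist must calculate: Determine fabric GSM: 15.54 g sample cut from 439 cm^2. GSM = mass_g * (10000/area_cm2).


Formula: GSM = mass_g / area_m2
Step 1: Convert area: 439 cm^2 = 439 / 10000 = 0.0439 m^2
Step 2: GSM = 15.54 g / 0.0439 m^2 = 354.0 g/m^2

354.0 g/m^2


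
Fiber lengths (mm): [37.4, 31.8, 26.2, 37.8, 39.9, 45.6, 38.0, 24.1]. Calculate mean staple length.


Formula: Mean = sum of lengths / count
Sum = 37.4 + 31.8 + 26.2 + 37.8 + 39.9 + 45.6 + 38.0 + 24.1
Sum = 280.8 mm
Mean = 280.8 / 8 = 35.10 mm

35.10 mm


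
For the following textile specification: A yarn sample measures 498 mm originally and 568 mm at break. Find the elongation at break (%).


Formula: Elongation (%) = ((L_break - L0) / L0) * 100
Step 1: Extension = 568 - 498 = 70 mm
Step 2: Elongation = (70 / 498) * 100
Step 3: Elongation = 0.140562 * 100 = 14.0562% ≈ 14.1%

14.1%


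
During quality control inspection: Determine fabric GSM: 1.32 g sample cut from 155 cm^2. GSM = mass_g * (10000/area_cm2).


Formula: GSM = mass_g / area_m2
Step 1: Convert area: 155 cm^2 = 155 / 10000 = 0.0155 m^2
Step 2: GSM = 1.32 g / 0.0155 m^2 = 85.2 g/m^2

85.2 g/m^2


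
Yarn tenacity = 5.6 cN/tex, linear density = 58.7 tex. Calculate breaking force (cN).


Formula: Breaking force = Tenacity * Linear density
F = 5.6 cN/tex * 58.7 tex
F = 328.72 cN

328.72 cN


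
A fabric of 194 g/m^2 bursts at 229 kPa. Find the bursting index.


Formula: Bursting Index = Bursting Strength / Fabric GSM
BI = 229 kPa / 194 g/m^2
BI = 1.180 kPa/(g/m^2)

1.180 kPa/(g/m^2)


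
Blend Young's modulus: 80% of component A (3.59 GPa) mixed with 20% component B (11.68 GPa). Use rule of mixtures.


Formula: Blend property = (fraction_A * property_A) + (fraction_B * property_B)
Step 1: Contribution A = 80/100 * 3.59 GPa = 2.872 GPa
Step 2: Contribution B = 20/100 * 11.68 GPa = 2.336 GPa
Step 3: Blend Young's modulus = 2.872 + 2.336 = 5.208 GPa

5.208 GPa


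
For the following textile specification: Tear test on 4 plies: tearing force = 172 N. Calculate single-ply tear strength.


Formula: Per-ply strength = Total force / Number of plies
Per-ply = 172 N / 4
Per-ply = 43 N

43 N


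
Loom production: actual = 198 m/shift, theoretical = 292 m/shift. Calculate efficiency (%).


Formula: Efficiency% = (Actual output / Theoretical output) * 100
Efficiency% = (198 / 292) * 100
Efficiency% = 0.678082 * 100 = 67.8082% ≈ 67.8%

67.8%


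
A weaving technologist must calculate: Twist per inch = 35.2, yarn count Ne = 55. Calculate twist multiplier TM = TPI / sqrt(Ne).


Formula: TM = TPI / sqrt(Ne)
Step 1: sqrt(Ne) = sqrt(55) = 7.4162
Step 2: TM = 35.2 / 7.4162 = 4.75

4.75 TM


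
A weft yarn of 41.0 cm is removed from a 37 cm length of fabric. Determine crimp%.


Formula: Crimp% = ((L_yarn - L_fabric) / L_fabric) * 100
Step 1: Extension = 41.0 - 37 = 4.0 cm
Step 2: Crimp% = (4.0 / 37) * 100
Step 3: Crimp% = 0.108108 * 100 = 10.8108% ≈ 10.8%

10.8%


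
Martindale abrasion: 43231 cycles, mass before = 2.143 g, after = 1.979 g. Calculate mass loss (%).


Formula: Mass loss% = ((m_before - m_after) / m_before) * 100
Step 1: Mass loss = 2.143 - 1.979 = 0.164 g
Step 2: Ratio = 0.164 / 2.143 = 0.0765282
Step 3: Mass loss% = 0.0765282 * 100 = 7.65282% ≈ 7.65%

7.65%


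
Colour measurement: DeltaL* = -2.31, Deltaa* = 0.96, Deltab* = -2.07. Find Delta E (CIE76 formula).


Formula: Delta E = sqrt(dL*^2 + da*^2 + db*^2)
Step 1: dL*^2 = (-2.31)^2 = 5.3361
Step 2: da*^2 = 0.96^2 = 0.9216
Step 3: db*^2 = (-2.07)^2 = 4.2849
Step 4: Sum = 5.3361 + 0.9216 + 4.2849 = 10.5426
Step 5: Delta E = sqrt(10.5426) = 3.25

3.25 Delta E


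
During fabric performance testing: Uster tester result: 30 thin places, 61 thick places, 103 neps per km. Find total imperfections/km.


Formula: Total = thin places + thick places + neps
Total = 30 + 61 + 103
Total = 194 imperfections/km

194 imperfections/km


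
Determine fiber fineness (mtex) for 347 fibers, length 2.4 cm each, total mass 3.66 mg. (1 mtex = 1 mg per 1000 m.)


Formula: fineness (mtex) = mass (mg) / total length (km) = (mass_mg / total_length_m) * 1000
Step 1: Convert fiber length: 2.4 cm = 0.024 m
Step 2: Total fiber length = 347 * 0.024 = 8.328 m
Step 3: Linear density = 3.66 mg / 8.328 m = 0.4395 mg/m
Step 4: fineness = 0.4395 * 1000 = 439.5 mtex

439.5 mtex


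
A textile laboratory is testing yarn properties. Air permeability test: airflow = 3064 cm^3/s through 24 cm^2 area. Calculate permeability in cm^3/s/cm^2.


Formula: Air Permeability = Airflow / Test Area
AP = 3064 cm^3/s / 24 cm^2
AP = 127.7 cm^3/s/cm^2

127.7 cm^3/s/cm^2


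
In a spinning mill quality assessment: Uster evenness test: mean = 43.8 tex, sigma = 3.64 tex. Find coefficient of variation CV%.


Formula: CV% = (standard deviation / mean) * 100
Step 1: Ratio = 3.64 / 43.8 = 0.083105
Step 2: CV% = 0.083105 * 100 = 8.3105% ≈ 8.3%

8.3%


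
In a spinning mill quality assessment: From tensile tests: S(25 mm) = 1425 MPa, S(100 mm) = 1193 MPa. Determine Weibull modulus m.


Formula: m = ln(L1/L2) / ln(S2/S1)
Step 1: ln(L1/L2) = ln(25/100) = -1.38629
Step 2: S2/S1 = 1193/1425 = 0.83719
Step 3: ln(S2/S1) = ln(0.83719) = -0.17770
Step 4: m = -1.38629 / -0.17770 = 7.80

7.80 (Weibull m)


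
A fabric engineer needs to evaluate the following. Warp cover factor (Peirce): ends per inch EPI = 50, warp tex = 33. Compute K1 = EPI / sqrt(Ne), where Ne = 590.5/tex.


Formula: K1 = EPI / sqrt(Ne), with Ne = 590.5 / tex_warp
Step 1: Ne = 590.5 / 33 = 17.894
Step 2: sqrt(Ne) = sqrt(17.894) = 4.2301
Step 3: K1 = 50 / 4.2301 = 11.8

11.8


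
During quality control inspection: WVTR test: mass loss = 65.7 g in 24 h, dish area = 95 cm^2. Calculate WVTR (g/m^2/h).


Formula: WVTR = mass_loss / (area * time)
Step 1: Convert area: 95 cm^2 = 0.0095 m^2
Step 2: WVTR = 65.7 g / (0.0095 m^2 * 24 h)
Step 3: WVTR = 65.7 / 0.228 = 288.2 g/m^2/h

288.2 g/m^2/h


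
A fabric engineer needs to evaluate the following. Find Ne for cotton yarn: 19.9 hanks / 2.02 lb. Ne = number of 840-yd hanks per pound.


Formula: Ne = hanks / mass_lb
Substituting: Ne = 19.9 / 2.02
Ne = 9.9

9.9 Ne


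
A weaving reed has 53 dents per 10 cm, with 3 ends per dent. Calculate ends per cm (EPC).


Formula: EPC = (dents per 10 cm * ends per dent) / 10
Step 1: Total ends per 10 cm = 53 * 3 = 159
Step 2: EPC = 159 / 10 = 15.9 ends/cm

15.9 ends/cm


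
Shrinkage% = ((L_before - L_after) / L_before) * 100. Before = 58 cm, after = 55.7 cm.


Formula: Shrinkage% = ((L_before - L_after) / L_before) * 100
Step 1: Shrinkage = 58 - 55.7 = 2.3 cm
Step 2: Shrinkage% = (2.3 / 58) * 100
Step 3: Shrinkage% = 0.039655 * 100 = 3.9655% ≈ 4.0%

4.0%


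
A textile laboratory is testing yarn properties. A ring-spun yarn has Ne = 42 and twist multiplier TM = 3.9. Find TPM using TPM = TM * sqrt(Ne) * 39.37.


Formula: TPM = TM * sqrt(Ne) * 39.37
Step 1: sqrt(Ne) = sqrt(42) = 6.4807
Step 2: TM * sqrt(Ne) = 3.9 * 6.4807 = 25.2747
Step 3: TPM = 25.2747 * 39.37 = 995 twists/m

995 twists/m


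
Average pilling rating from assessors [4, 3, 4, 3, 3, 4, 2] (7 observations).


Formula: Mean = sum / count
Sum = 4 + 3 + 4 + 3 + 3 + 4 + 2 = 23
Mean = 23 / 7 = 3.3

3.3


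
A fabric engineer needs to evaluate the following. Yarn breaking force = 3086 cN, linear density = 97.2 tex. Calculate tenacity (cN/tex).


Formula: Tenacity = Breaking force / Linear density
Tenacity = 3086 cN / 97.2 tex
Tenacity = 31.75 cN/tex

31.75 cN/tex


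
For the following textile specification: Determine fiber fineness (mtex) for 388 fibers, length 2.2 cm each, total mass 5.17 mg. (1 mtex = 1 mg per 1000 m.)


Formula: fineness (mtex) = mass (mg) / total length (km) = (mass_mg / total_length_m) * 1000
Step 1: Convert fiber length: 2.2 cm = 0.022 m
Step 2: Total fiber length = 388 * 0.022 = 8.536 m
Step 3: Linear density = 5.17 mg / 8.536 m = 0.6057 mg/m
Step 4: fineness = 0.6057 * 1000 = 605.7 mtex

605.7 mtex


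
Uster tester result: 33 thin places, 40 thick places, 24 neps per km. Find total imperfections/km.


Formula: Total = thin places + thick places + neps
Total = 33 + 40 + 24
Total = 97 imperfections/km

97 imperfections/km


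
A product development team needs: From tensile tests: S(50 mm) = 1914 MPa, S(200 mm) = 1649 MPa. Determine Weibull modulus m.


Formula: m = ln(L1/L2) / ln(S2/S1)
Step 1: ln(L1/L2) = ln(50/200) = -1.38629
Step 2: S2/S1 = 1649/1914 = 0.86155
Step 3: ln(S2/S1) = ln(0.86155) = -0.14902
Step 4: m = -1.38629 / -0.14902 = 9.30

9.30 (Weibull m)


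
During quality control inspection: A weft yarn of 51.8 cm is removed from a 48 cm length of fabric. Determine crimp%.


Formula: Crimp% = ((L_yarn - L_fabric) / L_fabric) * 100
Step 1: Extension = 51.8 - 48 = 3.8 cm
Step 2: Crimp% = (3.8 / 48) * 100
Step 3: Crimp% = 0.079167 * 100 = 7.9167% ≈ 7.9%

7.9%


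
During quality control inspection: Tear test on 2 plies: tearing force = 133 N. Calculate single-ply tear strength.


Formula: Per-ply strength = Total force / Number of plies
Per-ply = 133 N / 2
Per-ply = 66.5 N

66.5 N


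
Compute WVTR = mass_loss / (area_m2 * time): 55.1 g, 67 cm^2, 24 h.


Formula: WVTR = mass_loss / (area * time)
Step 1: Convert area: 67 cm^2 = 0.0067 m^2
Step 2: WVTR = 55.1 g / (0.0067 m^2 * 24 h)
Step 3: WVTR = 55.1 / 0.1608 = 342.7 g/m^2/h

342.7 g/m^2/h


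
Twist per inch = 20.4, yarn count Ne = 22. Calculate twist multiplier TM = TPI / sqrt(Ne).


Formula: TM = TPI / sqrt(Ne)
Step 1: sqrt(Ne) = sqrt(22) = 4.6904
Step 2: TM = 20.4 / 4.6904 = 4.35

4.35 TM


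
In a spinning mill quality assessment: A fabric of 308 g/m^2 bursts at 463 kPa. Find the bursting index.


Formula: Bursting Index = Bursting Strength / Fabric GSM
BI = 463 kPa / 308 g/m^2
BI = 1.503 kPa/(g/m^2)

1.503 kPa/(g/m^2)


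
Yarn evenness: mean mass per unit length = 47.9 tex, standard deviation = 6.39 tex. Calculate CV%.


Formula: CV% = (standard deviation / mean) * 100
Step 1: Ratio = 6.39 / 47.9 = 0.133403
Step 2: CV% = 0.133403 * 100 = 13.3403% ≈ 13.3%

13.3%


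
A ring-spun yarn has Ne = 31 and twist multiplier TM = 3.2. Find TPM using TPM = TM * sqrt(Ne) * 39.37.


Formula: TPM = TM * sqrt(Ne) * 39.37
Step 1: sqrt(Ne) = sqrt(31) = 5.5678
Step 2: TM * sqrt(Ne) = 3.2 * 5.5678 = 17.817
Step 3: TPM = 17.817 * 39.37 = 701 twists/m

701 twists/m


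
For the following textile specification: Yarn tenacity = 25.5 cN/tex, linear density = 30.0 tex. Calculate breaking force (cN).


Formula: Breaking force = Tenacity * Linear density
F = 25.5 cN/tex * 30.0 tex
F = 765.00 cN

765.00 cN


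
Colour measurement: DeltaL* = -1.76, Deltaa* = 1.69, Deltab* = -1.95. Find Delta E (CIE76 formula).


Formula: Delta E = sqrt(dL*^2 + da*^2 + db*^2)
Step 1: dL*^2 = (-1.76)^2 = 3.0976
Step 2: da*^2 = 1.69^2 = 2.8561
Step 3: db*^2 = (-1.95)^2 = 3.8025
Step 4: Sum = 3.0976 + 2.8561 + 3.8025 = 9.7562
Step 5: Delta E = sqrt(9.7562) = 3.12

3.12 Delta E


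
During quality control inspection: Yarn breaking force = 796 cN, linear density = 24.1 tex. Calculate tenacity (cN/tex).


Formula: Tenacity = Breaking force / Linear density
Tenacity = 796 cN / 24.1 tex
Tenacity = 33.03 cN/tex

33.03 cN/tex


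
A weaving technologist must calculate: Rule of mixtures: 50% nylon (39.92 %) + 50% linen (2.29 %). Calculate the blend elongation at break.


Formula: Blend property = (fraction_A * property_A) + (fraction_B * property_B)
Step 1: Contribution A = 50/100 * 39.92 % = 19.96 %
Step 2: Contribution B = 50/100 * 2.29 % = 1.145 %
Step 3: Blend elongation at break = 19.96 + 1.145 = 21.105 %

21.105 %


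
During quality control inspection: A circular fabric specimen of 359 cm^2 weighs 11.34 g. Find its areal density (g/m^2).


Formula: GSM = mass_g / area_m2
Step 1: Convert area: 359 cm^2 = 359 / 10000 = 0.0359 m^2
Step 2: GSM = 11.34 g / 0.0359 m^2 = 315.9 g/m^2

315.9 g/m^2


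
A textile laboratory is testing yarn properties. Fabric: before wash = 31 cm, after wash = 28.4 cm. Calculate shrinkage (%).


Formula: Shrinkage% = ((L_before - L_after) / L_before) * 100
Step 1: Shrinkage = 31 - 28.4 = 2.6 cm
Step 2: Shrinkage% = (2.6 / 31) * 100
Step 3: Shrinkage% = 0.083871 * 100 = 8.3871% ≈ 8.4%

8.4%


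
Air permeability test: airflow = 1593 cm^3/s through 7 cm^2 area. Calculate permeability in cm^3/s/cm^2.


Formula: Air Permeability = Airflow / Test Area
AP = 1593 cm^3/s / 7 cm^2
AP = 227.6 cm^3/s/cm^2

227.6 cm^3/s/cm^2


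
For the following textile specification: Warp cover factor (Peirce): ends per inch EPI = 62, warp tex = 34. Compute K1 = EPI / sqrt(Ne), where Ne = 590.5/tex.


Formula: K1 = EPI / sqrt(Ne), with Ne = 590.5 / tex_warp
Step 1: Ne = 590.5 / 34 = 17.368
Step 2: sqrt(Ne) = sqrt(17.368) = 4.1675
Step 3: K1 = 62 / 4.1675 = 14.9

14.9


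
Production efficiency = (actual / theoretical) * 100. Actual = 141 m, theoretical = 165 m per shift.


Formula: Efficiency% = (Actual output / Theoretical output) * 100
Efficiency% = (141 / 165) * 100
Efficiency% = 0.854545 * 100 = 85.4545% ≈ 85.5%

85.5%


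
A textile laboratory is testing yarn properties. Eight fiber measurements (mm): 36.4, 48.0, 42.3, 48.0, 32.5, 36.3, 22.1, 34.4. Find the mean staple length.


Formula: Mean = sum of lengths / count
Sum = 36.4 + 48.0 + 42.3 + 48.0 + 32.5 + 36.3 + 22.1 + 34.4
Sum = 300.0 mm
Mean = 300.0 / 8 = 37.50 mm

37.50 mm


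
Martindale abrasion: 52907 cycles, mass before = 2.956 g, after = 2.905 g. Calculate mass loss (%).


Formula: Mass loss% = ((m_before - m_after) / m_before) * 100
Step 1: Mass loss = 2.956 - 2.905 = 0.051 g
Step 2: Ratio = 0.051 / 2.956 = 0.017253
Step 3: Mass loss% = 0.017253 * 100 = 1.7253% ≈ 1.73%

1.73%


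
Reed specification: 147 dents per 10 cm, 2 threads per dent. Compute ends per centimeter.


Formula: EPC = (dents per 10 cm * ends per dent) / 10
Step 1: Total ends per 10 cm = 147 * 2 = 294
Step 2: EPC = 294 / 10 = 29.4 ends/cm

29.4 ends/cm


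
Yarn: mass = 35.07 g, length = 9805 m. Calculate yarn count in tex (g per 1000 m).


Formula: Tex = (mass_g / length_m) * 1000
Substituting: Tex = (35.07 / 9805) * 1000
Intermediate: 35.07 / 9805 = 0.00357675 g/m
Tex = 0.00357675 * 1000 = 3.58 tex

3.58 tex


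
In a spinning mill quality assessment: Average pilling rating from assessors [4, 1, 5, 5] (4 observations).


Formula: Mean = sum / count
Sum = 4 + 1 + 5 + 5 = 15
Mean = 15 / 4 = 3.8

3.8


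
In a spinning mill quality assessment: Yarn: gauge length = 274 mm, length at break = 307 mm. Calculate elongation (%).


Formula: Elongation (%) = ((L_break - L0) / L0) * 100
Step 1: Extension = 307 - 274 = 33 mm
Step 2: Elongation = (33 / 274) * 100
Step 3: Elongation = 0.120438 * 100 = 12.0438% ≈ 12.0%

12.0%


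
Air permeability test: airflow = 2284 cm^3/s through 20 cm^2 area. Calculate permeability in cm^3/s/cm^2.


Formula: Air Permeability = Airflow / Test Area
AP = 2284 cm^3/s / 20 cm^2
AP = 114.2 cm^3/s/cm^2

114.2 cm^3/s/cm^2


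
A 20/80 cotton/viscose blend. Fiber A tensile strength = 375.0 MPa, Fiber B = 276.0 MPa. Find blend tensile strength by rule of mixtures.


Formula: Blend property = (fraction_A * property_A) + (fraction_B * property_B)
Step 1: Contribution A = 20/100 * 375.0 MPa = 75.0 MPa
Step 2: Contribution B = 80/100 * 276.0 MPa = 220.8 MPa
Step 3: Blend tensile strength = 75.0 + 220.8 = 295.8 MPa

295.8 MPa


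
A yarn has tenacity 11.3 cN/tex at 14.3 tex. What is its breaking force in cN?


Formula: Breaking force = Tenacity * Linear density
F = 11.3 cN/tex * 14.3 tex
F = 161.59 cN

161.59 cN


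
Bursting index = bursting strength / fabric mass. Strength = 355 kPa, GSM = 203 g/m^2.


Formula: Bursting Index = Bursting Strength / Fabric GSM
BI = 355 kPa / 203 g/m^2
BI = 1.749 kPa/(g/m^2)

1.749 kPa/(g/m^2)


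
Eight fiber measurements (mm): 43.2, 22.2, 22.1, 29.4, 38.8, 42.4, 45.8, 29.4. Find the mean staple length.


Formula: Mean = sum of lengths / count
Sum = 43.2 + 22.2 + 22.1 + 29.4 + 38.8 + 42.4 + 45.8 + 29.4
Sum = 273.3 mm
Mean = 273.3 / 8 = 34.16 mm

34.16 mm


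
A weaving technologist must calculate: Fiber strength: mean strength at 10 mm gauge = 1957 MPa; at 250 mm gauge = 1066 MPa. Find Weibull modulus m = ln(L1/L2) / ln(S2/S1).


Formula: m = ln(L1/L2) / ln(S2/S1)
Step 1: ln(L1/L2) = ln(10/250) = -3.21888
Step 2: S2/S1 = 1066/1957 = 0.54471
Step 3: ln(S2/S1) = ln(0.54471) = -0.60750
Step 4: m = -3.21888 / -0.60750 = 5.30

5.30 (Weibull m)


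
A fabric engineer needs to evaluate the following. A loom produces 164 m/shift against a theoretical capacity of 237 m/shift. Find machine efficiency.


Formula: Efficiency% = (Actual output / Theoretical output) * 100
Efficiency% = (164 / 237) * 100
Efficiency% = 0.691983 * 100 = 69.1983% ≈ 69.2%

69.2%


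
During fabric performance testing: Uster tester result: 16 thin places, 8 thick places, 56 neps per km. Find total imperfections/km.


Formula: Total = thin places + thick places + neps
Total = 16 + 8 + 56
Total = 80 imperfections/km

80 imperfections/km


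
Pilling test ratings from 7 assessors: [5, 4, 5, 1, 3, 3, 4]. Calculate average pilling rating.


Formula: Mean = sum / count
Sum = 5 + 4 + 5 + 1 + 3 + 3 + 4 = 25
Mean = 25 / 7 = 3.6

3.6


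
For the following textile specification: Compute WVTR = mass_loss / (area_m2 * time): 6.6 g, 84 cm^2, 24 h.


Formula: WVTR = mass_loss / (area * time)
Step 1: Convert area: 84 cm^2 = 0.0084 m^2
Step 2: WVTR = 6.6 g / (0.0084 m^2 * 24 h)
Step 3: WVTR = 6.6 / 0.2016 = 32.7 g/m^2/h

32.7 g/m^2/h


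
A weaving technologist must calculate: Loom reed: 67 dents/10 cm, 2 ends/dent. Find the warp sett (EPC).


Formula: EPC = (dents per 10 cm * ends per dent) / 10
Step 1: Total ends per 10 cm = 67 * 2 = 134
Step 2: EPC = 134 / 10 = 13.4 ends/cm

13.4 ends/cm


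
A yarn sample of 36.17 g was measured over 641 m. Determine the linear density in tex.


Formula: Tex = (mass_g / length_m) * 1000
Substituting: Tex = (36.17 / 641) * 1000
Intermediate: 36.17 / 641 = 0.05642746 g/m
Tex = 0.05642746 * 1000 = 56.43 tex

56.43 tex
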